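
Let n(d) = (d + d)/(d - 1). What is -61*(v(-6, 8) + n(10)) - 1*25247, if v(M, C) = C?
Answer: -232835/9 ≈ -25871.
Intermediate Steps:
n(d) = 2*d/(-1 + d) (n(d) = (2*d)/(-1 + d) = 2*d/(-1 + d))
-61*(v(-6, 8) + n(10)) - 1*25247 = -61*(8 + 2*10/(-1 + 10)) - 1*25247 = -61*(8 + 2*10/9) - 25247 = -61*(8 + 2*10*(⅑)) - 25247 = -61*(8 + 20/9) - 25247 = -61*92/9 - 25247 = -5612/9 - 25247 = -232835/9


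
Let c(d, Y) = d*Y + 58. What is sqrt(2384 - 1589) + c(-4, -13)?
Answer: 110 + sqrt(795) ≈ 138.20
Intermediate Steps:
c(d, Y) = 58 + Y*d (c(d, Y) = Y*d + 58 = 58 + Y*d)
sqrt(2384 - 1589) + c(-4, -13) = sqrt(2384 - 1589) + (58 - 13*(-4)) = sqrt(795) + (58 + 52) = sqrt(795) + 110 = 110 + sqrt(795)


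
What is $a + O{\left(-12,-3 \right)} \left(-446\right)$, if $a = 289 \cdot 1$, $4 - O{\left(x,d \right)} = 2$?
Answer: $-603$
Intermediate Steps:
$O{\left(x,d \right)} = 2$ ($O{\left(x,d \right)} = 4 - 2 = 2$)
$a = 289$
$a + O{\left(-12,-3 \right)} \left(-446\right) = 289 + 2 \left(-446\right) = 289 - 892 = -603$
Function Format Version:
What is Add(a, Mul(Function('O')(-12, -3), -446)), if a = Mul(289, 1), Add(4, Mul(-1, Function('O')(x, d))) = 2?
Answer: -603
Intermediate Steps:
Function('O')(x, d) = 2 (Function('O')(x, d) = Add(4, Mul(-1, 2)) = Add(4, -2) = 2)
a = 289
Add(a, Mul(Function('O')(-12, -3), -446)) = Add(289, Mul(2, -446)) = Add(289, -892) = -603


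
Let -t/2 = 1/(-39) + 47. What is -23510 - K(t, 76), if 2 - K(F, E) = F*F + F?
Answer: -22479752/1521 ≈ -14780.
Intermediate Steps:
t = -3664/39 (t = -2*(1/(-39) + 47) = -2*(-1/39 + 47) = -2*1832/39 = -3664/39 ≈ -93.949)
K(F, E) = 2 - F - F² (K(F, E) = 2 - (F*F + F) = 2 - (F² + F) = 2 - (F + F²) = 2 + (-F - F²) = 2 - F - F²)
-23510 - K(t, 76) = -23510 - (2 - 1*(-3664/39) - (-3664/39)²) = -23510 - (2 + 3664/39 - 1*13424896/1521) = -23510 - (2 + 3664/39 - 13424896/1521) = -23510 - 1*(-13278958/1521) = -23510 + 13278958/1521 = -22479752/1521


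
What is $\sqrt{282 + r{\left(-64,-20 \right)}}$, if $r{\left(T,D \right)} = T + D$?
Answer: $3 \sqrt{22} \approx 14.071$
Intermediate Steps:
$r{\left(T,D \right)} = D + T$
$\sqrt{282 + r{\left(-64,-20 \right)}} = \sqrt{282 - 84} = \sqrt{198} = 3 \sqrt{22}$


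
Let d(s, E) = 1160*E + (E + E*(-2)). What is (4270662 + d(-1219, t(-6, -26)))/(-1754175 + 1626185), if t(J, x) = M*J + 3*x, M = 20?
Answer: -404118/12799 ≈ -31.574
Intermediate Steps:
t(J, x) = 3*x + 20*J (t(J, x) = 20*J + 3*x = 3*x + 20*J)
d(s, E) = 1159*E (d(s, E) = 1160*E + (E - 2*E) = 1160*E - E = 1159*E)
(4270662 + d(-1219, t(-6, -26)))/(-1754175 + 1626185) = (4270662 + 1159*(3*(-26) + 20*(-6)))/(-1754175 + 1626185) = (4270662 + 1159*(-78 - 120))/(-127990) = (4270662 + 1159*(-198))*(-1/127990) = (4270662 - 229482)*(-1/127990) = 4041180*(-1/127990) = -404118/12799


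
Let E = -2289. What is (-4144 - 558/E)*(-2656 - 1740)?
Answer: 1985538808/109 ≈ 1.8216e+7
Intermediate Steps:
(-4144 - 558/E)*(-2656 - 1740) = (-4144 - 558/(-2289))*(-2656 - 1740) = (-4144 - 558*(-1/2289))*(-4396) = (-4144 + 186/763)*(-4396) = -3161686/763*(-4396) = 1985538808/109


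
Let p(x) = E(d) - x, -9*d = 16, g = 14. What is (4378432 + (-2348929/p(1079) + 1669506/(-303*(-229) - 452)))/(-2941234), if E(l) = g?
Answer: -64321936001861/43186594713270 ≈ -1.4894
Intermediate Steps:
d = -16/9 (d = -⅑*16 = -16/9 ≈ -1.7778)
E(l) = 14
p(x) = 14 - x
(4378432 + (-2348929/p(1079) + 1669506/(-303*(-229) - 452)))/(-2941234) = (4378432 + (-2348929/(14 - 1*1079) + 1669506/(-303*(-229) - 452)))/(-2941234) = (4378432 + (-2348929/(14 - 1079) + 1669506/(69387 - 452)))*(-1/2941234) = (4378432 + (-2348929/(-1065) + 1669506/68935))*(-1/2941234) = (4378432 + (-2348929*(-1/1065) + 1669506*(1/68935)))*(-1/2941234) = (4378432 + (2348929/1065 + 1669506/68935))*(-1/2941234) = (4378432 + 32740288901/14683155)*(-1/2941234) = (64321936001861/14683155)*(-1/2941234) = -64321936001861/43186594713270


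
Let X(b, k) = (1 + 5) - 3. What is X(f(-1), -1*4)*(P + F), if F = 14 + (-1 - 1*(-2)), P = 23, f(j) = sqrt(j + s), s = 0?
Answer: 114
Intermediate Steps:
f(j) = sqrt(j) (f(j) = sqrt(j + 0) = sqrt(j))
X(b, k) = 3 (X(b, k) = 6 - 3 = 3)
F = 15 (F = 14 + (-1 + 2) = 14 + 1 = 15)
X(f(-1), -1*4)*(P + F) = 3*(23 + 15) = 3*38 = 114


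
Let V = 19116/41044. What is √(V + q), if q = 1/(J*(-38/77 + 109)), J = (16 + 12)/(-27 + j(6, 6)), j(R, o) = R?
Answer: √1498799407135255/57153770 ≈ 0.67737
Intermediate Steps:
V = 4779/10261 (V = 19116*(1/41044) = 4779/10261 ≈ 0.46574)
J = -4/3 (J = (16 + 12)/(-27 + 6) = 28/(-21) = 28*(-1/21) = -4/3 ≈ -1.3333)
q = -77/11140 (q = 1/(-4*(-38/77 + 109)/3) = 1/(-4/3*8355/77) = 1/(-11140/77) = -77/11140 ≈ -0.0069120)
√(V + q) = √(4779/10261 - 77/11140) = √(52447963/114307540) = √1498799407135255/57153770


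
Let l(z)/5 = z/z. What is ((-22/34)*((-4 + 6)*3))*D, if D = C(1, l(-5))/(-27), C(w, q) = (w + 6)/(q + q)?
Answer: 77/765 ≈ 0.10065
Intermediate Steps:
l(z) = 5 (l(z) = 5*(z/z) = 5*1 = 5)
C(w, q) = (6 + w)/(2*q) (C(w, q) = (6 + w)/((2*q)) = (6 + w)*(1/(2*q)) = (6 + w)/(2*q))
D = -7/270 (D = ((½)*(6 + 1)/5)/(-27) = ((½)*(⅕)*7)*(-1/27) = (7/10)*(-1/27) = -7/270 ≈ -0.025926)
((-22/34)*((-4 + 6)*3))*D = ((-22/34)*((-4 + 6)*3))*(-7/270) = ((-22*1/34)*(2*3))*(-7/270) = -11/17*6*(-7/270) = -66/17*(-7/270) = 77/765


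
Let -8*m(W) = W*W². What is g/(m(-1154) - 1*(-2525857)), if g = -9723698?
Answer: -4861849/97312945 ≈ -0.049961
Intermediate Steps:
m(W) = -W³/8 (m(W) = -W*W²/8 = -W³/8)
g/(m(-1154) - 1*(-2525857)) = -9723698/(-⅛*(-1154)³ - 1*(-2525857)) = -9723698/(-⅛*(-1536800264) + 2525857) = -9723698/(192100033 + 2525857) = -9723698/194625890 = -9723698*1/194625890 = -4861849/97312945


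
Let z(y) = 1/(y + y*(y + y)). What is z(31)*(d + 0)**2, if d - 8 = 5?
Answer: 169/1953 ≈ 0.086534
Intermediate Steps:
d = 13 (d = 8 + 5 = 13)
z(y) = 1/(y + 2*y**2) (z(y) = 1/(y + y*(2*y)) = 1/(y + 2*y**2))
z(31)*(d + 0)**2 = (1/(31*(1 + 2*31)))*(13 + 0)**2 = (1/(31*(1 + 62)))*13**2 = ((1/31)/63)*169 = ((1/31)*(1/63))*169 = (1/1953)*169 = 169/1953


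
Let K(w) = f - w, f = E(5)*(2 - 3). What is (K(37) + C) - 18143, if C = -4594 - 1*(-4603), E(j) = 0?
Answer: -18171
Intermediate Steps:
C = 9 (C = -4594 + 4603 = 9)
f = 0 (f = 0*(2 - 3) = 0*(-1) = 0)
K(w) = -w (K(w) = 0 - w = -w)
(K(37) + C) - 18143 = (-1*37 + 9) - 18143 = (-37 + 9) - 18143 = -28 - 18143 = -18171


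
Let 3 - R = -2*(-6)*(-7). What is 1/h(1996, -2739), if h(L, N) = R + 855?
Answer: 1/942 ≈ 0.0010616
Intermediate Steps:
R = 87 (R = 3 - (-2*(-6))*(-7) = 3 - 12*(-7) = 3 - 1*(-84) = 3 + 84 = 87)
h(L, N) = 942 (h(L, N) = 87 + 855 = 942)
1/h(1996, -2739) = 1/942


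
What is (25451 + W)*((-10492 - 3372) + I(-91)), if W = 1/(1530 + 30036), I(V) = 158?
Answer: -5505606087751/15783 ≈ -3.4883e+8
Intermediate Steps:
W = 1/31566 ≈ 3.1680e-5
(25451 + W)*((-10492 - 3372) + I(-91)) = (25451 + 1/31566)*((-10492 - 3372) + 158) = 803386267*(-13864 + 158)/31566 = (803386267/31566)*(-13706) = -5505606087751/15783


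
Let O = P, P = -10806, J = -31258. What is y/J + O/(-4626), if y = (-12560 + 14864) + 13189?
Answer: 44350555/24099918 ≈ 1.8403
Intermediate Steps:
O = -10806
y = 15493 (y = 2304 + 13189 = 15493)
y/J + O/(-4626) = 15493/(-31258) - 10806/(-4626) = 15493*(-1/31258) - 10806*(-1/4626) = -15493/31258 + 1801/771 = 44350555/24099918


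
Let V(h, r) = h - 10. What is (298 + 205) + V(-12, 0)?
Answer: 481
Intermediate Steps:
V(h, r) = -10 + h
(298 + 205) + V(-12, 0) = (298 + 205) + (-10 - 12) = 503 - 22 = 481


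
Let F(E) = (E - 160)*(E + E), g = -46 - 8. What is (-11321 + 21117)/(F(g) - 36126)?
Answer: -4898/6507 ≈ -0.75273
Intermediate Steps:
g = -54
F(E) = 2*E*(-160 + E) (F(E) = (-160 + E)*(2*E) = 2*E*(-160 + E))
(-11321 + 21117)/(F(g) - 36126) = (-11321 + 21117)/(2*(-54)*(-160 - 54) - 36126) = 9796/(2*(-54)*(-214) - 36126) = 9796/(23112 - 36126) = 9796/(-13014) = 9796*(-1/13014) = -4898/6507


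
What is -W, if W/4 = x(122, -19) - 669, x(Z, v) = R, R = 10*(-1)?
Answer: 2716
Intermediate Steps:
R = -10
x(Z, v) = -10
W = -2716 (W = 4*(-10 - 669) = 4*(-679) = -2716)
-W = -1*(-2716) = 2716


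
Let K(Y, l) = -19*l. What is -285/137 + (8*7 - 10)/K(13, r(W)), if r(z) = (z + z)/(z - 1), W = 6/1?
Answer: -48245/15618 ≈ -3.0891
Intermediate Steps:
W = 6 (W = 6*1 = 6)
r(z) = 2*z/(-1 + z) (r(z) = (2*z)/(-1 + z) = 2*z/(-1 + z))
-285/137 + (8*7 - 10)/K(13, r(W)) = -285/137 + (8*7 - 10)/((-38*6/(-1 + 6))) = -285*1/137 + (56 - 10)/((-38*6/5)) = -285/137 + 46/((-38*6/5)) = -285/137 + 46/((-19*12/5)) = -285/137 + 46/(-228/5) = -285/137 + 46*(-5/228) = -285/137 - 115/114 = -48245/15618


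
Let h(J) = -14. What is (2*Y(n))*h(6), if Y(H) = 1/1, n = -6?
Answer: -28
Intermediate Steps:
Y(H) = 1
(2*Y(n))*h(6) = (2*1)*(-14) = 2*(-14) = -28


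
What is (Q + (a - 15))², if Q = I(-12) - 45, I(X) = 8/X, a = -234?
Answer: 781456/9 ≈ 86829.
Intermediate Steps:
Q = -137/3 (Q = 8/(-12) - 45 = 8*(-1/12) - 45 = -⅔ - 45 = -137/3 ≈ -45.667)
(Q + (a - 15))² = (-137/3 + (-234 - 15))² = (-137/3 - 249)² = (-884/3)² = 781456/9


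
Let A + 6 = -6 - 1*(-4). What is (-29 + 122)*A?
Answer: -744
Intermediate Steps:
A = -8 (A = -6 + (-6 - 1*(-4)) = -6 + (-6 + 4) = -6 - 2 = -8)
(-29 + 122)*A = (-29 + 122)*(-8) = 93*(-8) = -744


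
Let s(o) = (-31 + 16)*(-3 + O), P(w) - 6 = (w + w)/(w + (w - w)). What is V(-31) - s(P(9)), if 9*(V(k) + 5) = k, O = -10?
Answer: -1831/9 ≈ -203.44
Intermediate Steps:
P(w) = 8 (P(w) = 6 + (w + w)/(w + (w - w)) = 6 + (2*w)/(w + 0) = 6 + (2*w)/w = 6 + 2 = 8)
V(k) = -5 + k/9
s(o) = 195 (s(o) = (-31 + 16)*(-3 - 10) = -15*(-13) = 195)
V(-31) - s(P(9)) = (-5 + (⅑)*(-31)) - 1*195 = (-5 - 31/9) - 195 = -76/9 - 195 = -1831/9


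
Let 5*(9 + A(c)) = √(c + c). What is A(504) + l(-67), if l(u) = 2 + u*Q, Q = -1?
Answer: 60 + 12*√7/5 ≈ 66.350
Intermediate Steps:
A(c) = -9 + √2*√c/5 (A(c) = -9 + √(c + c)/5 = -9 + √(2*c)/5 = -9 + (√2*√c)/5 = -9 + √2*√c/5)
l(u) = 2 - u (l(u) = 2 + u*(-1) = 2 - u)
A(504) + l(-67) = (-9 + √2*√504/5) + (2 - 1*(-67)) = (-9 + √2*(6*√14)/5) + (2 + 67) = (-9 + 12*√7/5) + 69 = 60 + 12*√7/5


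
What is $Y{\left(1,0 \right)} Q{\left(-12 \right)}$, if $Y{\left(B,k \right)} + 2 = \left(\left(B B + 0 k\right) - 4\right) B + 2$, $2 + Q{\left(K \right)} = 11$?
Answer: $-27$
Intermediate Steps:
$Q{\left(K \right)} = 9$ ($Q{\left(K \right)} = -2 + 11 = 9$)
$Y{\left(B,k \right)} = B \left(-4 + B^{2}\right)$ ($Y{\left(B,k \right)} = -2 + \left(\left(\left(B B + 0 k\right) - 4\right) B + 2\right) = -2 + \left(\left(\left(B^{2} + 0\right) - 4\right) B + 2\right) = -2 + \left(\left(B^{2} - 4\right) B + 2\right) = -2 + \left(\left(-4 + B^{2}\right) B + 2\right) = -2 + \left(B \left(-4 + B^{2}\right) + 2\right) = -2 + \left(2 + B \left(-4 + B^{2}\right)\right) = B \left(-4 + B^{2}\right)$)
$Y{\left(1,0 \right)} Q{\left(-12 \right)} = 1 \left(-4 + 1^{2}\right) 9 = 1 \left(-4 + 1\right) 9 = 1 \left(-3\right) 9 = \left(-3\right) 9 = -27$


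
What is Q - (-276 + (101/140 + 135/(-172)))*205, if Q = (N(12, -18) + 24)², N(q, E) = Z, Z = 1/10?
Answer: 1720931931/30100 ≈ 57174.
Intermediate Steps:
Z = ⅒ ≈ 0.10000
N(q, E) = ⅒
Q = 58081/100 (Q = (⅒ + 24)² = (241/10)² = 58081/100 ≈ 580.81)
Q - (-276 + (101/140 + 135/(-172)))*205 = 58081/100 - (-276 + (101/140 + 135/(-172)))*205 = 58081/100 - (-276 + (101*(1/140) + 135*(-1/172)))*205 = 58081/100 - (-276 + (101/140 - 135/172))*205 = 58081/100 - (-276 - 191/3010)*205 = 58081/100 - (-830951)*205/3010 = 58081/100 - 1*(-34068991/602) = 58081/100 + 34068991/602 = 1720931931/30100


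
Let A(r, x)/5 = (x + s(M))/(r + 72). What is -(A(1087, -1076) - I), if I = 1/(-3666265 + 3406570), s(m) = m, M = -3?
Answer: 1401053366/300986505 ≈ 4.6549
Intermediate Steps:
A(r, x) = 5*(-3 + x)/(72 + r) (A(r, x) = 5*((x - 3)/(r + 72)) = 5*((-3 + x)/(72 + r)) = 5*(-3 + x)/(72 + r))
I = -1/259695 (I = 1/(-259695) = -1/259695 ≈ -3.8507e-6)
-(A(1087, -1076) - I) = -(5*(-3 - 1076)/(72 + 1087) - 1*(-1/259695)) = -(5*(-1079)/1159 + 1/259695) = -(5*(1/1159)*(-1079) + 1/259695) = -(-5395/1159 + 1/259695) = -1*(-1401053366/300986505) = 1401053366/300986505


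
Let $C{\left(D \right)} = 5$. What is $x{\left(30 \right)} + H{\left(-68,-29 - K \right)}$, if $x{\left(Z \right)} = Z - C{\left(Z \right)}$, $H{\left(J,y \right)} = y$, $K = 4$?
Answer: $-8$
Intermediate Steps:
$x{\left(Z \right)} = -5 + Z$ ($x{\left(Z \right)} = Z - 5 = -5 + Z$)
$x{\left(30 \right)} + H{\left(-68,-29 - K \right)} = \left(-5 + 30\right) - 33 = 25 - 33 = -8$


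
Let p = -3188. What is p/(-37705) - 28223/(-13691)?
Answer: 1107795123/516219155 ≈ 2.1460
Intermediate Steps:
p/(-37705) - 28223/(-13691) = -3188/(-37705) - 28223/(-13691) = -3188*(-1/37705) - 28223*(-1/13691) = 3188/37705 + 28223/13691 = 1107795123/516219155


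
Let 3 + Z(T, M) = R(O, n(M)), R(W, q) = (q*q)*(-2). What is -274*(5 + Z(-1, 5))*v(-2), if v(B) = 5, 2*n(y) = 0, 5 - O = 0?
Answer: -2740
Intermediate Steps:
O = 5 (O = 5 - 1*0 = 5 + 0 = 5)
n(y) = 0 (n(y) = (1/2)*0 = 0)
R(W, q) = -2*q**2 (R(W, q) = q**2*(-2) = -2*q**2)
Z(T, M) = -3 (Z(T, M) = -3 - 2*0**2 = -3 - 2*0 = -3 + 0 = -3)
-274*(5 + Z(-1, 5))*v(-2) = -274*(5 - 3)*5 = -548*5 = -274*10 = -2740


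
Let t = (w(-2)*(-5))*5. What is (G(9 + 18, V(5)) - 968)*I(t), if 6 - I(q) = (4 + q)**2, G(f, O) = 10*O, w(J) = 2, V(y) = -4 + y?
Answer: 2021380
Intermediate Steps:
t = -50 (t = (2*(-5))*5 = -10*5 = -50)
I(q) = 6 - (4 + q)**2
(G(9 + 18, V(5)) - 968)*I(t) = (10*(-4 + 5) - 968)*(6 - (4 - 50)**2) = (10*1 - 968)*(6 - 1*(-46)**2) = (10 - 968)*(6 - 1*2116) = -958*(6 - 2116) = -958*(-2110) = 2021380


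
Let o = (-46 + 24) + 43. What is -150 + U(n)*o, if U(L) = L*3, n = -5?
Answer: -465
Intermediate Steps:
U(L) = 3*L
o = 21 (o = -22 + 43 = 21)
-150 + U(n)*o = -150 + (3*(-5))*21 = -150 - 15*21 = -150 - 315 = -465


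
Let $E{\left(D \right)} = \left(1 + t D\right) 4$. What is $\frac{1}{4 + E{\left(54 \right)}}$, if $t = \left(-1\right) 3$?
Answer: $- \frac{1}{640} \approx -0.0015625$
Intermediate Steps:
$t = -3$
$E{\left(D \right)} = 4 - 12 D$ ($E{\left(D \right)} = \left(1 - 3 D\right) 4 = 4 - 12 D$)
$\frac{1}{4 + E{\left(54 \right)}} = \frac{1}{4 + \left(4 - 648\right)} = \frac{1}{4 - 644} = \frac{1}{-640} = - \frac{1}{640}$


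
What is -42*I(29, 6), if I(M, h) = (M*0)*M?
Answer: 0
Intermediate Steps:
I(M, h) = 0 (I(M, h) = 0*M = 0)
-42*I(29, 6) = -42*0 = 0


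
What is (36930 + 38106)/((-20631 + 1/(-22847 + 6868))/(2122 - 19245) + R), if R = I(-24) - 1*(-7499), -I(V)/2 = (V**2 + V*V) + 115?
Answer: 20530481178012/1358795453155 ≈ 15.109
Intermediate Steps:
I(V) = -230 - 4*V**2 (I(V) = -2*((V**2 + V*V) + 115) = -2*((V**2 + V**2) + 115) = -2*(2*V**2 + 115) = -2*(115 + 2*V**2) = -230 - 4*V**2)
R = 4965 (R = (-230 - 4*(-24)**2) - 1*(-7499) = (-230 - 4*576) + 7499 = (-230 - 2304) + 7499 = -2534 + 7499 = 4965)
(36930 + 38106)/((-20631 + 1/(-22847 + 6868))/(2122 - 19245) + R) = (36930 + 38106)/((-20631 + 1/(-22847 + 6868))/(2122 - 19245) + 4965) = 75036/((-20631 + 1/(-15979))/(-17123) + 4965) = 75036/((-20631 - 1/15979)*(-1/17123) + 4965) = 75036/(-329662750/15979*(-1/17123) + 4965) = 75036/(329662750/273608417 + 4965) = 75036/(1358795453155/273608417) = 75036*(273608417/1358795453155) = 20530481178012/1358795453155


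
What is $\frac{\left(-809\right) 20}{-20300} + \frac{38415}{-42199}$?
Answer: $- \frac{4852234}{42831985} \approx -0.11329$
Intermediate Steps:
$\frac{\left(-809\right) 20}{-20300} + \frac{38415}{-42199} = \left(-16180\right) \left(- \frac{1}{20300}\right) + 38415 \left(- \frac{1}{42199}\right) = \frac{809}{1015} - \frac{38415}{42199} = - \frac{4852234}{42831985}$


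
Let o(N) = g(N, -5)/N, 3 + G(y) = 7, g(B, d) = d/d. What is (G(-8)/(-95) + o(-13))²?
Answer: 21609/1525225 ≈ 0.014168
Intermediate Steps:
g(B, d) = 1
G(y) = 4 (G(y) = -3 + 7 = 4)
o(N) = 1/N
(G(-8)/(-95) + o(-13))² = (4/(-95) + 1/(-13))² = (4*(-1/95) - 1/13)² = (-4/95 - 1/13)² = (-147/1235)² = 21609/1525225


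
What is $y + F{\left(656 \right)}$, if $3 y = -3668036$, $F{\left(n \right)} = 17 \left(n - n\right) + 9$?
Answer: $- \frac{3668009}{3} \approx -1.2227 \cdot 10^{6}$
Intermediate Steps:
$F{\left(n \right)} = 9$ ($F{\left(n \right)} = 17 \cdot 0 + 9 = 0 + 9 = 9$)
$y = - \frac{3668036}{3}$ ($y = \frac{1}{3} \left(-3668036\right) = - \frac{3668036}{3} \approx -1.2227 \cdot 10^{6}$)
$y + F{\left(656 \right)} = - \frac{3668036}{3} + 9 = - \frac{3668009}{3}$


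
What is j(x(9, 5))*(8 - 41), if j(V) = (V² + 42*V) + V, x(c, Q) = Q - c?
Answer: 5148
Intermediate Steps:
j(V) = V² + 43*V
j(x(9, 5))*(8 - 41) = ((5 - 1*9)*(43 + (5 - 1*9)))*(8 - 41) = ((5 - 9)*(43 + (5 - 9)))*(-33) = -4*(43 - 4)*(-33) = -4*39*(-33) = -156*(-33) = 5148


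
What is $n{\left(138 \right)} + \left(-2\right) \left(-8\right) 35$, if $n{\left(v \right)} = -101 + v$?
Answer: $597$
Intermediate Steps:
$n{\left(138 \right)} + \left(-2\right) \left(-8\right) 35 = \left(-101 + 138\right) + \left(-2\right) \left(-8\right) 35 = 37 + 16 \cdot 35 = 37 + 560 = 597$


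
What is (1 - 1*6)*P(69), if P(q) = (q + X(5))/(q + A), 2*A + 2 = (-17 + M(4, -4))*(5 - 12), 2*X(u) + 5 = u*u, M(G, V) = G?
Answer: -790/227 ≈ -3.4802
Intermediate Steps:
X(u) = -5/2 + u²/2 (X(u) = -5/2 + (u*u)/2 = -5/2 + u²/2)
A = 89/2 (A = -1 + ((-17 + 4)*(5 - 12))/2 = -1 + (-13*(-7))/2 = -1 + (½)*91 = -1 + 91/2 = 89/2 ≈ 44.500)
P(q) = (10 + q)/(89/2 + q) (P(q) = (q + (-5/2 + (½)*5²))/(q + 89/2) = (q + (-5/2 + (½)*25))/(89/2 + q) = (q + (-5/2 + 25/2))/(89/2 + q) = (q + 10)/(89/2 + q) = (10 + q)/(89/2 + q))
(1 - 1*6)*P(69) = (1 - 1*6)*(2*(10 + 69)/(89 + 2*69)) = (1 - 6)*(2*79/(89 + 138)) = -10*79/227 = -5*158/227 = -790/227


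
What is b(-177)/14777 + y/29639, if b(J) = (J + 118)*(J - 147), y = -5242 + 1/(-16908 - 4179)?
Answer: 10314033149053/9235589431761 ≈ 1.1168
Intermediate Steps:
y = -110538055/21087 (y = -5242 + 1/(-21087) = -5242 - 1/21087 = -110538055/21087 ≈ -5242.0)
b(J) = (-147 + J)*(118 + J) (b(J) = (118 + J)*(-147 + J) = (-147 + J)*(118 + J))
b(-177)/14777 + y/29639 = (-17346 + (-177)² - 29*(-177))/14777 - 110538055/21087/29639 = (-17346 + 31329 + 5133)*(1/14777) - 110538055/21087*1/29639 = 19116*(1/14777) - 110538055/624997593 = 19116/14777 - 110538055/624997593 = 10314033149053/9235589431761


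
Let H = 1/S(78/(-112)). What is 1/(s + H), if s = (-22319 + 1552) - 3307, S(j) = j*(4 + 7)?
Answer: -429/10327802 ≈ -4.1538e-5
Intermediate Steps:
S(j) = 11*j (S(j) = j*11 = 11*j)
s = -24074 (s = -20767 - 3307 = -24074)
H = -56/429 (H = 1/(11*(78/(-112))) = 1/(11*(78*(-1/112))) = 1/(11*(-39/56)) = 1/(-429/56) = -56/429 ≈ -0.13054)
1/(s + H) = 1/(-24074 - 56/429) = 1/(-10327802/429) = -429/10327802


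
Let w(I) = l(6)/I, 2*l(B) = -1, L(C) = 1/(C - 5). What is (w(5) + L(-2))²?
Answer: 289/4900 ≈ 0.058980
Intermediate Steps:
L(C) = 1/(-5 + C)
l(B) = -½ (l(B) = (½)*(-1) = -½)
w(I) = -1/(2*I)
(w(5) + L(-2))² = (-½/5 + 1/(-5 - 2))² = (-½*⅕ + 1/(-7))² = (-⅒ - ⅐)² = (-17/70)² = 289/4900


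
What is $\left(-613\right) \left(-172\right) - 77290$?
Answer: $28146$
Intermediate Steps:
$\left(-613\right) \left(-172\right) - 77290 = 105436 - 77290 = 28146$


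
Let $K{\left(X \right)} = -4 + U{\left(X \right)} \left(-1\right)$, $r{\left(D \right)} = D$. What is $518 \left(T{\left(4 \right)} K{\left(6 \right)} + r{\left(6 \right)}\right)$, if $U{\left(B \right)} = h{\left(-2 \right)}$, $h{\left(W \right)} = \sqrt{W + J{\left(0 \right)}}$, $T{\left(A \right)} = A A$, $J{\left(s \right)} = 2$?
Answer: $-30044$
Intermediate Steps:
$T{\left(A \right)} = A^{2}$
$h{\left(W \right)} = \sqrt{2 + W}$ ($h{\left(W \right)} = \sqrt{W + 2} = \sqrt{2 + W}$)
$U{\left(B \right)} = 0$ ($U{\left(B \right)} = \sqrt{2 - 2} = \sqrt{0} = 0$)
$K{\left(X \right)} = -4$ ($K{\left(X \right)} = -4 + 0 \left(-1\right) = -4 + 0 = -4$)
$518 \left(T{\left(4 \right)} K{\left(6 \right)} + r{\left(6 \right)}\right) = 518 \left(4^{2} \left(-4\right) + 6\right) = 518 \left(16 \left(-4\right) + 6\right) = 518 \left(-64 + 6\right) = 518 \left(-58\right) = -30044$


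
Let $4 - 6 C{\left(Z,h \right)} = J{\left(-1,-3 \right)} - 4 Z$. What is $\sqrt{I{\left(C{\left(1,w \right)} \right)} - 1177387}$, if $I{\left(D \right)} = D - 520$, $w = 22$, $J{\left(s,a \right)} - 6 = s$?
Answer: $\frac{3 i \sqrt{523514}}{2} \approx 1085.3 i$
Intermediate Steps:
$J{\left(s,a \right)} = 6 + s$
$C{\left(Z,h \right)} = - \frac{1}{6} + \frac{2 Z}{3}$ ($C{\left(Z,h \right)} = \frac{2}{3} - \frac{\left(6 - 1\right) - 4 Z}{6} = \frac{2}{3} - \frac{5 - 4 Z}{6} = \frac{2}{3} + \left(- \frac{5}{6} + \frac{2 Z}{3}\right) = - \frac{1}{6} + \frac{2 Z}{3}$)
$I{\left(D \right)} = -520 + D$ ($I{\left(D \right)} = D - 520 = -520 + D$)
$\sqrt{I{\left(C{\left(1,w \right)} \right)} - 1177387} = \sqrt{\left(-520 + \left(- \frac{1}{6} + \frac{2}{3} \cdot 1\right)\right) - 1177387} = \sqrt{\left(-520 + \left(- \frac{1}{6} + \frac{2}{3}\right)\right) - 1177387} = \sqrt{\left(-520 + \frac{1}{2}\right) - 1177387} = \sqrt{- \frac{1039}{2} - 1177387} = \sqrt{- \frac{2355813}{2}} = \frac{3 i \sqrt{523514}}{2}$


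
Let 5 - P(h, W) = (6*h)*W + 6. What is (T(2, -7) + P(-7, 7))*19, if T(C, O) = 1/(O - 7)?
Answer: 77919/14 ≈ 5565.6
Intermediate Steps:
T(C, O) = 1/(-7 + O)
P(h, W) = -1 - 6*W*h (P(h, W) = 5 - ((6*h)*W + 6) = 5 - (6*W*h + 6) = 5 - (6 + 6*W*h) = 5 + (-6 - 6*W*h) = -1 - 6*W*h)
(T(2, -7) + P(-7, 7))*19 = (1/(-7 - 7) + (-1 - 6*7*(-7)))*19 = (1/(-14) + (-1 + 294))*19 = (-1/14 + 293)*19 = (4101/14)*19 = 77919/14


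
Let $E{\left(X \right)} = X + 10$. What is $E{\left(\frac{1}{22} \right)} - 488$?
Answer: $- \frac{10515}{22} \approx -477.95$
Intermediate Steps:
$E{\left(X \right)} = 10 + X$
$E{\left(\frac{1}{22} \right)} - 488 = \left(10 + \frac{1}{22}\right) - 488 = \frac{221}{22} - 488 = - \frac{10515}{22}$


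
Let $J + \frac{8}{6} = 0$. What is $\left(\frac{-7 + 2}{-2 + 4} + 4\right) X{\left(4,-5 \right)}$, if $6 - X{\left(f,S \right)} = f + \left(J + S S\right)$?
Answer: $- \frac{65}{2} \approx -32.5$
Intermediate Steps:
$J = - \frac{4}{3}$ ($J = - \frac{4}{3} + 0 = - \frac{4}{3} \approx -1.3333$)
$X{\left(f,S \right)} = \frac{22}{3} - f - S^{2}$ ($X{\left(f,S \right)} = 6 - \left(f + \left(- \frac{4}{3} + S S\right)\right) = 6 - \left(f + \left(- \frac{4}{3} + S^{2}\right)\right) = 6 - \left(- \frac{4}{3} + f + S^{2}\right) = \frac{22}{3} - f - S^{2}$)
$\left(\frac{-7 + 2}{-2 + 4} + 4\right) X{\left(4,-5 \right)} = \left(\frac{-7 + 2}{-2 + 4} + 4\right) \left(\frac{22}{3} - 4 - \left(-5\right)^{2}\right) = \left(- \frac{5}{2} + 4\right) \left(\frac{22}{3} - 4 - 25\right) = \left(\left(-5\right) \frac{1}{2} + 4\right) \left(\frac{22}{3} - 4 - 25\right) = \left(- \frac{5}{2} + 4\right) \left(- \frac{65}{3}\right) = \frac{3}{2} \left(- \frac{65}{3}\right) = - \frac{65}{2}$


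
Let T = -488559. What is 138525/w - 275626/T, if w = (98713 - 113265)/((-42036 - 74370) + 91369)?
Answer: 1694448970297127/7109510568 ≈ 2.3834e+5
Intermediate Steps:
w = 14552/25037 (w = -14552/(-116406 + 91369) = -14552/(-25037) = -14552*(-1/25037) = 14552/25037 ≈ 0.58122)
138525/w - 275626/T = 138525/(14552/25037) - 275626/(-488559) = 138525*(25037/14552) - 275626*(-1/488559) = 3468250425/14552 + 275626/488559 = 1694448970297127/7109510568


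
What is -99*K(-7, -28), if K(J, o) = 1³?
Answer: -99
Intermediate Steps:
K(J, o) = 1
-99*K(-7, -28) = -99*1 = -99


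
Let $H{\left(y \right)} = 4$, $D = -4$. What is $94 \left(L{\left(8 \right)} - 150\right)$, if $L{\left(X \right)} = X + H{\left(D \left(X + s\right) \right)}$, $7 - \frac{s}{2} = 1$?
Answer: $-12972$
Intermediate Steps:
$s = 12$ ($s = 14 - 2 = 12$)
$L{\left(X \right)} = 4 + X$ ($L{\left(X \right)} = X + 4 = 4 + X$)
$94 \left(L{\left(8 \right)} - 150\right) = 94 \left(\left(4 + 8\right) - 150\right) = 94 \left(12 - 150\right) = 94 \left(-138\right) = -12972$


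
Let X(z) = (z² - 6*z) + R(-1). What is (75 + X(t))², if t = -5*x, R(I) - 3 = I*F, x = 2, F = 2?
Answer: 55696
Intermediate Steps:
R(I) = 3 + 2*I (R(I) = 3 + I*2 = 3 + 2*I)
t = -10 (t = -5*2 = -10)
X(z) = 1 + z² - 6*z (X(z) = (z² - 6*z) + (3 + 2*(-1)) = (z² - 6*z) + (3 - 2) = (z² - 6*z) + 1 = 1 + z² - 6*z)
(75 + X(t))² = (75 + (1 + (-10)² - 6*(-10)))² = (75 + (1 + 100 + 60))² = (75 + 161)² = 236² = 55696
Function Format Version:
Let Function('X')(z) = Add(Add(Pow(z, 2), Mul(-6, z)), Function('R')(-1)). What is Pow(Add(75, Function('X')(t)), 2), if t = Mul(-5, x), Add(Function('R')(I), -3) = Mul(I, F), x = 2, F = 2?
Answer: 55696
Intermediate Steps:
Function('R')(I) = Add(3, Mul(2, I)) (Function('R')(I) = Add(3, Mul(I, 2)) = Add(3, Mul(2, I)))
t = -10 (t = Mul(-5, 2) = -10)
Function('X')(z) = Add(1, Pow(z, 2), Mul(-6, z)) (Function('X')(z) = Add(Add(Pow(z, 2), Mul(-6, z)), Add(3, Mul(2, -1))) = Add(Add(Pow(z, 2), Mul(-6, z)), Add(3, -2)) = Add(Add(Pow(z, 2), Mul(-6, z)), 1) = Add(1, Pow(z, 2), Mul(-6, z)))
Pow(Add(75, Function('X')(t)), 2) = Pow(Add(75, Add(1, Pow(-10, 2), Mul(-6, -10))), 2) = Pow(Add(75, Add(1, 100, 60)), 2) = Pow(Add(75, 161), 2) = Pow(236, 2) = 55696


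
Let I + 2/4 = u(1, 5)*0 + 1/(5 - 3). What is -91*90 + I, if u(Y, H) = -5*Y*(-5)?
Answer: -8190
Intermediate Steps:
u(Y, H) = 25*Y
I = 0 (I = -½ + ((25*1)*0 + 1/(5 - 3)) = -½ + (25*0 + 1/2) = -½ + (0 + ½) = -½ + ½ = 0)
-91*90 + I = -91*90 + 0 = -8190 + 0 = -8190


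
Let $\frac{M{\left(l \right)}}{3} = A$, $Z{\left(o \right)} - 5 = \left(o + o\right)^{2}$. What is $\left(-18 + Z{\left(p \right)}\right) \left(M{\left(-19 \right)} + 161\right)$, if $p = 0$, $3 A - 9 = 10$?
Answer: $-2340$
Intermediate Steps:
$A = \frac{19}{3}$ ($A = 3 + \frac{1}{3} \cdot 10 = 3 + \frac{10}{3} = \frac{19}{3} \approx 6.3333$)
$Z{\left(o \right)} = 5 + 4 o^{2}$ ($Z{\left(o \right)} = 5 + \left(o + o\right)^{2} = 5 + \left(2 o\right)^{2} = 5 + 4 o^{2}$)
$M{\left(l \right)} = 19$ ($M{\left(l \right)} = 3 \cdot \frac{19}{3} = 19$)
$\left(-18 + Z{\left(p \right)}\right) \left(M{\left(-19 \right)} + 161\right) = \left(-18 + \left(5 + 4 \cdot 0^{2}\right)\right) \left(19 + 161\right) = \left(-18 + \left(5 + 4 \cdot 0\right)\right) 180 = \left(-18 + \left(5 + 0\right)\right) 180 = \left(-18 + 5\right) 180 = \left(-13\right) 180 = -2340$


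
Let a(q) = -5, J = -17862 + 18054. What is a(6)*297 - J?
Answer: -1677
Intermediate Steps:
J = 192
a(6)*297 - J = -5*297 - 1*192 = -1485 - 192 = -1677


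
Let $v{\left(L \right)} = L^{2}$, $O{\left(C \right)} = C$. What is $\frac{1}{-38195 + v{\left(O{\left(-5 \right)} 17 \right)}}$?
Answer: $- \frac{1}{30970} \approx -3.2289 \cdot 10^{-5}$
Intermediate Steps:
$\frac{1}{-38195 + v{\left(O{\left(-5 \right)} 17 \right)}} = \frac{1}{-38195 + \left(\left(-5\right) 17\right)^{2}} = \frac{1}{-38195 + \left(-85\right)^{2}} = \frac{1}{-38195 + 7225} = \frac{1}{-30970} = - \frac{1}{30970}$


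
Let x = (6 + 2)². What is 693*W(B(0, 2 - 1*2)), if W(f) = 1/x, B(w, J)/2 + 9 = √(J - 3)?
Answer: 693/64 ≈ 10.828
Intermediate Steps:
x = 64 (x = 8² = 64)
B(w, J) = -18 + 2*√(-3 + J) (B(w, J) = -18 + 2*√(J - 3) = -18 + 2*√(-3 + J))
W(f) = 1/64
693*W(B(0, 2 - 1*2)) = 693*(1/64) = 693/64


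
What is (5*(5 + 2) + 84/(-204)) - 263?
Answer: -3883/17 ≈ -228.41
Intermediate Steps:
(5*(5 + 2) + 84/(-204)) - 263 = (5*7 + 84*(-1/204)) - 263 = (35 - 7/17) - 263 = 588/17 - 263 = -3883/17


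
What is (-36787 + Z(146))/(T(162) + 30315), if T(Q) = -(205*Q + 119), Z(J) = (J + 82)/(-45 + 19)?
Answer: 478345/39182 ≈ 12.208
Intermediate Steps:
Z(J) = -41/13 - J/26 (Z(J) = (82 + J)/(-26) = (82 + J)*(-1/26) = -41/13 - J/26)
T(Q) = -119 - 205*Q (T(Q) = -(119 + 205*Q) = -119 - 205*Q)
(-36787 + Z(146))/(T(162) + 30315) = (-36787 + (-41/13 - 1/26*146))/((-119 - 205*162) + 30315) = (-36787 + (-41/13 - 73/13))/((-119 - 33210) + 30315) = (-36787 - 114/13)/(-33329 + 30315) = -478345/13/(-3014) = -478345/13*(-1/3014) = 478345/39182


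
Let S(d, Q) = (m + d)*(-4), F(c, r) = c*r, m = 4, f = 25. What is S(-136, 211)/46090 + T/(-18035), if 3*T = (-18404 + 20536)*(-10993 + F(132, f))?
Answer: 6872478148/22669995 ≈ 303.15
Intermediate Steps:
T = -16401476/3 (T = ((-18404 + 20536)*(-10993 + 132*25))/3 = (2132*(-10993 + 3300))/3 = (2132*(-7693))/3 = (⅓)*(-16401476) = -16401476/3 ≈ -5.4672e+6)
S(d, Q) = -16 - 4*d (S(d, Q) = (4 + d)*(-4) = -16 - 4*d)
S(-136, 211)/46090 + T/(-18035) = (-16 - 4*(-136))/46090 - 16401476/3/(-18035) = (-16 + 544)*(1/46090) - 16401476/3*(-1/18035) = 528*(1/46090) + 16401476/54105 = 24/2095 + 16401476/54105 = 6872478148/22669995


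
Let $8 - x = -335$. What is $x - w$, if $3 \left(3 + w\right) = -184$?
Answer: $\frac{1222}{3} \approx 407.33$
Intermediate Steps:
$w = - \frac{193}{3}$ ($w = -3 + \frac{1}{3} \left(-184\right) = -3 - \frac{184}{3} = - \frac{193}{3} \approx -64.333$)
$x = 343$ ($x = 8 - -335 = 8 + 335 = 343$)
$x - w = 343 - - \frac{193}{3} = 343 + \frac{193}{3} = \frac{1222}{3}$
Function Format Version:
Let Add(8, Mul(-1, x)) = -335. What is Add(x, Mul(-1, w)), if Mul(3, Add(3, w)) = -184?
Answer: Rational(1222, 3) ≈ 407.33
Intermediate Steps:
w = Rational(-193, 3) (w = Add(-3, Mul(Rational(1, 3), -184)) = Add(-3, Rational(-184, 3)) = Rational(-193, 3) ≈ -64.333)
x = 343 (x = Add(8, Mul(-1, -335)) = Add(8, 335) = 343)
Add(x, Mul(-1, w)) = Add(343, Mul(-1, Rational(-193, 3))) = Add(343, Rational(193, 3)) = Rational(1222, 3)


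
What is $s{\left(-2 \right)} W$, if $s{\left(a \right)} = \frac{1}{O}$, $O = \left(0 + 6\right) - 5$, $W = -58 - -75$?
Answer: $17$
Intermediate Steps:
$W = 17$ ($W = -58 + 75 = 17$)
$O = 1$ ($O = 6 - 5 = 1$)
$s{\left(a \right)} = 1$ ($s{\left(a \right)} = 1^{-1} = 1$)
$s{\left(-2 \right)} W = 1 \cdot 17 = 17$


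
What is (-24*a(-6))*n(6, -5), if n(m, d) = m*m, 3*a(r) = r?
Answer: 1728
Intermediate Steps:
a(r) = r/3
n(m, d) = m²
(-24*a(-6))*n(6, -5) = -8*(-6)*6² = -24*(-2)*36 = 48*36 = 1728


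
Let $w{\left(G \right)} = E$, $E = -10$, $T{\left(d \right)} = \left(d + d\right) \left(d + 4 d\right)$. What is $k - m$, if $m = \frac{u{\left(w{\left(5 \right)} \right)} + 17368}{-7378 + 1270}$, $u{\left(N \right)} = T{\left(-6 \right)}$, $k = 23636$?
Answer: $\frac{36096604}{1527} \approx 23639.0$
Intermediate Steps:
$T{\left(d \right)} = 10 d^{2}$ ($T{\left(d \right)} = 2 d 5 d = 10 d^{2}$)
$w{\left(G \right)} = -10$
$u{\left(N \right)} = 360$ ($u{\left(N \right)} = 10 \left(-6\right)^{2} = 10 \cdot 36 = 360$)
$m = - \frac{4432}{1527}$ ($m = \frac{360 + 17368}{-7378 + 1270} = \frac{17728}{-6108} = 17728 \left(- \frac{1}{6108}\right) = - \frac{4432}{1527} \approx -2.9024$)
$k - m = 23636 - - \frac{4432}{1527} = 23636 + \frac{4432}{1527} = \frac{36096604}{1527}$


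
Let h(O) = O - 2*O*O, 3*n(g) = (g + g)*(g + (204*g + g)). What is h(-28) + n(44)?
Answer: 792844/3 ≈ 2.6428e+5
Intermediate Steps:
n(g) = 412*g²/3 (n(g) = ((g + g)*(g + (204*g + g)))/3 = ((2*g)*(g + 205*g))/3 = ((2*g)*(206*g))/3 = (412*g²)/3 = 412*g²/3)
h(O) = O - 2*O²
h(-28) + n(44) = -28*(1 - 2*(-28)) + (412/3)*44² = -28*(1 + 56) + (412/3)*1936 = -28*57 + 797632/3 = -1596 + 797632/3 = 792844/3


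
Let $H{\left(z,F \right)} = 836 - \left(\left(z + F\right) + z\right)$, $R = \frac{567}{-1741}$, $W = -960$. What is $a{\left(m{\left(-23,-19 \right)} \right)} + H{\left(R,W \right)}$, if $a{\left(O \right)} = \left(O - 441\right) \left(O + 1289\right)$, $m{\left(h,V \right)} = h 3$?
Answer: $- \frac{1080122230}{1741} \approx -6.204 \cdot 10^{5}$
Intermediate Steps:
$m{\left(h,V \right)} = 3 h$
$R = - \frac{567}{1741}$ ($R = 567 \left(- \frac{1}{1741}\right) = - \frac{567}{1741} \approx -0.32568$)
$a{\left(O \right)} = \left(-441 + O\right) \left(1289 + O\right)$
$H{\left(z,F \right)} = 836 - F - 2 z$ ($H{\left(z,F \right)} = 836 - \left(\left(F + z\right) + z\right) = 836 - \left(F + 2 z\right) = 836 - F - 2 z$)
$a{\left(m{\left(-23,-19 \right)} \right)} + H{\left(R,W \right)} = \left(-568449 + \left(3 \left(-23\right)\right)^{2} + 848 \cdot 3 \left(-23\right)\right) - - \frac{3127970}{1741} = \left(-568449 + \left(-69\right)^{2} + 848 \left(-69\right)\right) + \left(836 + 960 + \frac{1134}{1741}\right) = \left(-568449 + 4761 - 58512\right) + \frac{3127970}{1741} = -622200 + \frac{3127970}{1741} = - \frac{1080122230}{1741}$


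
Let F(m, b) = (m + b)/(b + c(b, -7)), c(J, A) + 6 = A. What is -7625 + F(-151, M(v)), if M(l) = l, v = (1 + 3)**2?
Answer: -7670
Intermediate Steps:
c(J, A) = -6 + A
v = 16 (v = 4**2 = 16)
F(m, b) = (b + m)/(-13 + b) (F(m, b) = (m + b)/(b + (-6 - 7)) = (b + m)/(b - 13) = (b + m)/(-13 + b))
-7625 + F(-151, M(v)) = -7625 + (16 - 151)/(-13 + 16) = -7625 - 135/3 = -7625 + (1/3)*(-135) = -7625 - 45 = -7670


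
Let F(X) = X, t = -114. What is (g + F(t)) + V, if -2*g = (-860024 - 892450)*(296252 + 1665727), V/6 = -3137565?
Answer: 1719139767519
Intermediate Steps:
V = -18825390 (V = 6*(-3137565) = -18825390)
g = 1719158593023 (g = -(-860024 - 892450)*(296252 + 1665727)/2 = -(-876237)*1961979 = -½*(-3438317186046) = 1719158593023)
(g + F(t)) + V = (1719158593023 - 114) - 18825390 = 1719158592909 - 18825390 = 1719139767519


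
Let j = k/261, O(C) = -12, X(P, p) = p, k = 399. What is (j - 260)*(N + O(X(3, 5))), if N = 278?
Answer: -5981542/87 ≈ -68753.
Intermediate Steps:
j = 133/87 (j = 399/261 = 399*(1/261) = 133/87 ≈ 1.5287)
(j - 260)*(N + O(X(3, 5))) = (133/87 - 260)*(278 - 12) = -22487/87*266 = -5981542/87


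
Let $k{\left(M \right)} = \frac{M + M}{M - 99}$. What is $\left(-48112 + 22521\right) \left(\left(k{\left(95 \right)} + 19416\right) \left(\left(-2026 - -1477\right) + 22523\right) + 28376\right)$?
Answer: $-10892343265845$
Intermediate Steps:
$k{\left(M \right)} = \frac{2 M}{-99 + M}$
$\left(-48112 + 22521\right) \left(\left(k{\left(95 \right)} + 19416\right) \left(\left(-2026 - -1477\right) + 22523\right) + 28376\right) = \left(-48112 + 22521\right) \left(\left(2 \cdot 95 \frac{1}{-99 + 95} + 19416\right) \left(\left(-2026 - -1477\right) + 22523\right) + 28376\right) = - 25591 \left(\left(2 \cdot 95 \frac{1}{-4} + 19416\right) \left(\left(-2026 + 1477\right) + 22523\right) + 28376\right) = - 25591 \left(\left(2 \cdot 95 \left(- \frac{1}{4}\right) + 19416\right) \left(-549 + 22523\right) + 28376\right) = - 25591 \left(\left(- \frac{95}{2} + 19416\right) 21974 + 28376\right) = - 25591 \left(\frac{38737}{2} \cdot 21974 + 28376\right) = - 25591 \left(425603419 + 28376\right) = \left(-25591\right) 425631795 = -10892343265845$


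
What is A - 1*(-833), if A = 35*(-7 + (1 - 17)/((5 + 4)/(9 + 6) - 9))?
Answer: 1964/3 ≈ 654.67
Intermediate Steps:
A = -535/3 (A = 35*(-7 - 16/(9/15 - 9)) = 35*(-7 - 16/(9*(1/15) - 9)) = 35*(-7 - 16/(⅗ - 9)) = 35*(-7 - 16/(-42/5)) = 35*(-7 - 16*(-5/42)) = 35*(-7 + 40/21) = 35*(-107/21) = -535/3 ≈ -178.33)
A - 1*(-833) = -535/3 - 1*(-833) = -535/3 + 833 = 1964/3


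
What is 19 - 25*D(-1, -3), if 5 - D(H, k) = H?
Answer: -131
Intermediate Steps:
D(H, k) = 5 - H
19 - 25*D(-1, -3) = 19 - 25*(5 - 1*(-1)) = 19 - 25*(5 + 1) = 19 - 25*6 = 19 - 150 = -131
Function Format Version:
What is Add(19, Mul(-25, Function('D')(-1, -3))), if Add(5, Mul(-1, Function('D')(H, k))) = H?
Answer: -131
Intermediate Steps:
Function('D')(H, k) = Add(5, Mul(-1, H))
Add(19, Mul(-25, Function('D')(-1, -3))) = Add(19, Mul(-25, Add(5, Mul(-1, -1)))) = Add(19, Mul(-25, Add(5, 1))) = Add(19, Mul(-25, 6)) = Add(19, -150) = -131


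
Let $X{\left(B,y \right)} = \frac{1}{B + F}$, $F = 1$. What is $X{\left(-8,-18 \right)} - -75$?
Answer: $\frac{524}{7} \approx 74.857$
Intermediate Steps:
$X{\left(B,y \right)} = \frac{1}{1 + B}$ ($X{\left(B,y \right)} = \frac{1}{B + 1} = \frac{1}{1 + B}$)
$X{\left(-8,-18 \right)} - -75 = \frac{1}{1 - 8} - -75 = \frac{1}{-7} + 75 = - \frac{1}{7} + 75 = \frac{524}{7}$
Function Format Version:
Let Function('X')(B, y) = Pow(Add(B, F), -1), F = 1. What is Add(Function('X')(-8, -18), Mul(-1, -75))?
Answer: Rational(524, 7) ≈ 74.857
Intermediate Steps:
Function('X')(B, y) = Pow(Add(1, B), -1) (Function('X')(B, y) = Pow(Add(B, 1), -1) = Pow(Add(1, B), -1))
Add(Function('X')(-8, -18), Mul(-1, -75)) = Add(Pow(Add(1, -8), -1), Mul(-1, -75)) = Add(Pow(-7, -1), 75) = Add(Rational(-1, 7), 75) = Rational(524, 7)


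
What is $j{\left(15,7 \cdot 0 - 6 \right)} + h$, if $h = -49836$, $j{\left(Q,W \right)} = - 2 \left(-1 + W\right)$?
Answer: $-49822$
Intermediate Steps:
$j{\left(Q,W \right)} = 2 - 2 W$
$j{\left(15,7 \cdot 0 - 6 \right)} + h = \left(2 - 2 \left(7 \cdot 0 - 6\right)\right) - 49836 = \left(2 - 2 \left(0 - 6\right)\right) - 49836 = \left(2 - -12\right) - 49836 = \left(2 + 12\right) - 49836 = 14 - 49836 = -49822$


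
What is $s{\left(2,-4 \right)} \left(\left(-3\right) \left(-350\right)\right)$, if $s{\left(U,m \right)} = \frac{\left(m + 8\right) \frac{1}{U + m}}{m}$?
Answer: $525$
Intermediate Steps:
$s{\left(U,m \right)} = \frac{8 + m}{m \left(U + m\right)}$ ($s{\left(U,m \right)} = \frac{\left(8 + m\right) \frac{1}{U + m}}{m} = \frac{\frac{1}{U + m} \left(8 + m\right)}{m} = \frac{8 + m}{m \left(U + m\right)}$)
$s{\left(2,-4 \right)} \left(\left(-3\right) \left(-350\right)\right) = \frac{8 - 4}{\left(-4\right) \left(2 - 4\right)} \left(\left(-3\right) \left(-350\right)\right) = \left(- \frac{1}{4}\right) \frac{1}{-2} \cdot 4 \cdot 1050 = \left(- \frac{1}{4}\right) \left(- \frac{1}{2}\right) 4 \cdot 1050 = \frac{1}{2} \cdot 1050 = 525$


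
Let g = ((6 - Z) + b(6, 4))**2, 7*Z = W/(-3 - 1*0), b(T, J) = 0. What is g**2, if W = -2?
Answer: 236421376/194481 ≈ 1215.7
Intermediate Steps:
Z = 2/21 (Z = (-2/(-3 - 1*0))/7 = (-2/(-3 + 0))/7 = (-2/(-3))/7 = (-2*(-1/3))/7 = (1/7)*(2/3) = 2/21 ≈ 0.095238)
g = 15376/441 (g = ((6 - 1*2/21) + 0)**2 = ((6 - 2/21) + 0)**2 = (124/21 + 0)**2 = (124/21)**2 = 15376/441 ≈ 34.866)
g**2 = (15376/441)**2 = 236421376/194481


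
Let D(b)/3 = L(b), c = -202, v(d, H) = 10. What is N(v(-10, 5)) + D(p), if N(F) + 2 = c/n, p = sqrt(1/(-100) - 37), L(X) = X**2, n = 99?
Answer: -1139197/9900 ≈ -115.07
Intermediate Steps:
p = I*sqrt(3701)/10 (p = sqrt(-1/100 - 37) = sqrt(-3701/100) = I*sqrt(3701)/10 ≈ 6.0836*I)
N(F) = -400/99 (N(F) = -2 - 202/99 = -400/99)
D(b) = 3*b**2
N(v(-10, 5)) + D(p) = -400/99 + 3*(I*sqrt(3701)/10)**2 = -400/99 + 3*(-3701/100) = -400/99 - 11103/100 = -1139197/9900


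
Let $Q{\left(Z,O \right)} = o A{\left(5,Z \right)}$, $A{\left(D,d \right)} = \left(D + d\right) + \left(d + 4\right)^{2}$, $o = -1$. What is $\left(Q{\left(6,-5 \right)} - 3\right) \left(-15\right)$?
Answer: $1710$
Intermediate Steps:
$A{\left(D,d \right)} = D + d + \left(4 + d\right)^{2}$ ($A{\left(D,d \right)} = \left(D + d\right) + \left(4 + d\right)^{2} = D + d + \left(4 + d\right)^{2}$)
$Q{\left(Z,O \right)} = -5 - Z - \left(4 + Z\right)^{2}$ ($Q{\left(Z,O \right)} = - (5 + Z + \left(4 + Z\right)^{2}) = -5 - Z - \left(4 + Z\right)^{2}$)
$\left(Q{\left(6,-5 \right)} - 3\right) \left(-15\right) = \left(\left(-5 - 6 - \left(4 + 6\right)^{2}\right) - 3\right) \left(-15\right) = \left(\left(-5 - 6 - 10^{2}\right) - 3\right) \left(-15\right) = \left(\left(-5 - 6 - 100\right) - 3\right) \left(-15\right) = \left(-111 - 3\right) \left(-15\right) = \left(-114\right) \left(-15\right) = 1710$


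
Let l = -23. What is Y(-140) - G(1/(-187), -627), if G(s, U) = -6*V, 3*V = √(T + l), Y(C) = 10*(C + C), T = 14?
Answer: -2800 + 6*I ≈ -2800.0 + 6.0*I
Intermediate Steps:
Y(C) = 20*C (Y(C) = 10*(2*C) = 20*C)
V = I (V = √(14 - 23)/3 = √(-9)/3 = (3*I)/3 = I ≈ 1.0*I)
G(s, U) = -6*I
Y(-140) - G(1/(-187), -627) = 20*(-140) - (-6)*I = -2800 + 6*I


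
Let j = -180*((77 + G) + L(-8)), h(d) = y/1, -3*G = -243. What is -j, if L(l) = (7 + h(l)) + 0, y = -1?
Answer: 29520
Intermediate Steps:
G = 81 (G = -⅓*(-243) = 81)
h(d) = -1 (h(d) = -1/1 = -1*1 = -1)
L(l) = 6 (L(l) = (7 - 1) + 0 = 6 + 0 = 6)
j = -29520 (j = -180*((77 + 81) + 6) = -180*(158 + 6) = -180*164 = -29520)
-j = -1*(-29520) = 29520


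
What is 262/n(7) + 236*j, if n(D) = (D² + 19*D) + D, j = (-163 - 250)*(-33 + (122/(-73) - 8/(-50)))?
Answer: 1160238789466/344925 ≈ 3.3637e+6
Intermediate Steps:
j = 26011979/1825 (j = -413*(-33 + (122*(-1/73) - 8*(-1/50))) = -413*(-33 + (-122/73 + 4/25)) = -413*(-33 - 2758/1825) = -413*(-62983/1825) = 26011979/1825 ≈ 14253.)
n(D) = D² + 20*D
262/n(7) + 236*j = 262/((7*(20 + 7))) + 236*(26011979/1825) = 262/((7*27)) + 6138827044/1825 = 262/189 + 6138827044/1825 = 1160238789466/344925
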